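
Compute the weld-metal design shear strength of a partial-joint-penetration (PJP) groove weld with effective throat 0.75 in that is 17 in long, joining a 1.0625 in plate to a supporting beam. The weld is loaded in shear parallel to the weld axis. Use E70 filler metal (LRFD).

φR_n ≈ 402 kips

E70XX → F_EXX = 70 ksi.
Effective throat (given) t_e = 0.75 in.
A_we = 0.75 × 17 = 12.75 in².
F_nw = 0.6 F_EXX = 42 ksi.
φR_n = 0.75 × 42 × 12.75 = 401.6 kips.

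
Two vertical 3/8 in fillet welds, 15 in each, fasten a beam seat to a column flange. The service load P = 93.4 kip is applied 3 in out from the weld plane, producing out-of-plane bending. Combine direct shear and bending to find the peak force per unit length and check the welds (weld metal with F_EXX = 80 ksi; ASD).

L_w = 2 × 15 = 30 in; section modulus (unit throat) S = 2 × L²/6 = 75 in².
Direct shear f_v = P/L_w = 93.4/30 = 3.113 kip/in.
Moment M = P × e = 93.4 × 3 = 280.2 kip·in; bending f_b = M/S = 3.736 kip/in.
f_max = √(f_v² + f_b²) = √(3.113² + 3.736²) = 4.863 kip/in.
r_n/Ω = (1/2.0) × 0.6 × 80 × (0.707 × 0.375) = 6.363 kip/in → adequate.

f_max ≈ 4.86 kip/in; adequate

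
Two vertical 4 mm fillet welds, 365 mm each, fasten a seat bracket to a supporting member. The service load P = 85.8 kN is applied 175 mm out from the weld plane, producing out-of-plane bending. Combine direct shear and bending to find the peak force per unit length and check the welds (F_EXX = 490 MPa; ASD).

L_w = 2 × 365 = 730 mm; section modulus (unit throat) S = 2 × L²/6 = 44410 mm².
Direct shear f_v = P/L_w = 85.8×10³/730 = 117.5 N/mm.
Moment M = P × e = 85.8×10³ × 175 = 15015000 N·mm; bending f_b = M/S = 338.1 N/mm.
f_max = √(f_v² + f_b²) = √(117.5² + 338.1²) = 358 N/mm.
r_n/Ω = (1/2.0) × 0.6 × 490 × (0.707 × 4) = 415.7 N/mm → adequate.

f_max ≈ 358 N/mm; adequate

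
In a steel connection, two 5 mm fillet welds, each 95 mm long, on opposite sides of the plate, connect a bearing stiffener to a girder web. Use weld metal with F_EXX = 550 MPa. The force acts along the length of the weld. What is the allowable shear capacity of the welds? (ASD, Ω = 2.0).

Effective throat t_e = 0.707 × 5 = 3.535 mm.
Total length L = 190 mm; A_we = 3.535 × 190 = 671.6 mm².
F_nw = 0.6 F_EXX = 0.6 × 550 = 330 MPa.
R_n = 330 × 671.6 × 10⁻³ = 221.6 kN; R_n/Ω = 221.6/2.0 = 110.8 kN.

R_n/Ω ≈ 111 kN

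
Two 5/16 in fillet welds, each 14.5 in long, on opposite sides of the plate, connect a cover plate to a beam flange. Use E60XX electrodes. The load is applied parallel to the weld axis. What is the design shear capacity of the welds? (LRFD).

E60XX → F_EXX = 60 ksi.
Effective throat t_e = 0.707 × 0.3125 = 0.2209 in.
Total length L = 29 in; A_we = 0.2209 × 29 = 6.407 in².
F_nw = 0.6 F_EXX = 0.6 × 60 = 36 ksi.
φR_n = 0.75 × 36 × 6.407 = 173 kip.

φR_n ≈ 173 kip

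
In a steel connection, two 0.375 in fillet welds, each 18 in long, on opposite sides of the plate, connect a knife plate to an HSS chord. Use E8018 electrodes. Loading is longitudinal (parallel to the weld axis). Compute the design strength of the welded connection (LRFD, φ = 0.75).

E80XX → F_EXX = 80 ksi.
Effective throat t_e = 0.707 × 0.375 = 0.2651 in.
Total length L = 36 in; A_we = 0.2651 × 36 = 9.544 in².
F_nw = 0.6 F_EXX = 0.6 × 80 = 48 ksi.
φR_n = 0.75 × 48 × 9.544 = 343.6 kip.

φR_n ≈ 344 kip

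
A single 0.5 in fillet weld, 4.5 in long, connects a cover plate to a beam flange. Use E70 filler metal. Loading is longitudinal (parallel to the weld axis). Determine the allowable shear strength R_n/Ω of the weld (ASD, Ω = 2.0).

E70XX → F_EXX = 70 ksi.
Effective throat t_e = 0.707 × 0.5 = 0.3535 in.
Total length L = 4.5 in; A_we = 0.3535 × 4.5 = 1.591 in².
F_nw = 0.6 F_EXX = 0.6 × 70 = 42 ksi.
R_n = 42 × 1.591 = 66.81 kip; R_n/Ω = 66.81/2.0 = 33.41 kip.

R_n/Ω ≈ 33.4 kip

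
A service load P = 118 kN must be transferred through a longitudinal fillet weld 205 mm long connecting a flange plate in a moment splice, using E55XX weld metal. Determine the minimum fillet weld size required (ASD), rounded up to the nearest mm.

E55XX → F_EXX = 550 MPa.
Total weld length L = 205 mm.
Required throat t_e = P × Ω / (0.6 F_EXX × L) = 118 × 2.0 / (0.6 × 550 × 205 × 10⁻³) = 3.489 mm.
Required leg w = t_e / 0.707 = 4.934 mm → use 5 mm.

w = 5 mm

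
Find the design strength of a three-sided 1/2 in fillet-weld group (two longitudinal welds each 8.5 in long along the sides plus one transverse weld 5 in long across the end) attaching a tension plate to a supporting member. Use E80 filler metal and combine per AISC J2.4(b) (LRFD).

φR_n ≈ 280 kip

E80XX → F_EXX = 80 ksi.
t_e = 0.707 × 0.5 = 0.3535 in.
R_nwl = 0.6 × 80 × 0.3535 × 17 = 288.5 kip (longitudinal, 2 welds).
R_nwt = 0.6 × 80 × 0.3535 × 5 = 84.84 kip (transverse, base value).
(i) R_nwl + R_nwt = 373.3 kip; (ii) 0.85 R_nwl + 1.5 R_nwt = 372.4 kip.
R_n = max = 373.3 kip [governs: (i)]; φR_n = 280 kip.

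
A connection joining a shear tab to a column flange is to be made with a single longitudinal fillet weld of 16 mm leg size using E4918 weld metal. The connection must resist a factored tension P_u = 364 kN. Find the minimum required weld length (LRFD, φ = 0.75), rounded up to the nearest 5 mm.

E49XX → F_EXX = 490 MPa.
Throat t_e = 0.707 × 16 = 11.31 mm.
φr_n = 0.75 × 0.6 × 490 × 11.31 × 10⁻³ = 2.494 kN/mm.
L_req = P_u / φr_n = 364 / 2.494 = 145.9 mm total.
Round up → use L = 150 mm.

L = 150 mm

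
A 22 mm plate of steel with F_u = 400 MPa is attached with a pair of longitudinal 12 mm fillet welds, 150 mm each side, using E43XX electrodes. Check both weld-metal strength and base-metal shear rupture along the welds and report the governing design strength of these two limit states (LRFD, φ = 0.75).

φR_n ≈ 492 kN (weld metal governs)

E43XX → F_EXX = 430 MPa.
t_e = 0.707 × 12 = 8.484 mm; L = 300 mm.
Weld metal: φR_n = 0.75 × 0.6 × 430 × 8.484 × 300 × 10⁻³ = 492.5 kN.
Base metal (shear rupture): φR_n = 0.75 × 0.6 × 400 × 22 × 300 × 10⁻³ = 1188 kN.
Governing: weld metal.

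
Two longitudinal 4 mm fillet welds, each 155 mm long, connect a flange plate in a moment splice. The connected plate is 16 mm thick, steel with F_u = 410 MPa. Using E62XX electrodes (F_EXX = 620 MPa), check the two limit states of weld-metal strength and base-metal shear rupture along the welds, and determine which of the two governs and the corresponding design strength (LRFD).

φR_n ≈ 245 kN (weld metal governs)

t_e = 0.707 × 4 = 2.828 mm; L = 310 mm.
Weld metal: φR_n = 0.75 × 0.6 × 620 × 2.828 × 310 × 10⁻³ = 244.6 kN.
Base metal (shear rupture): φR_n = 0.75 × 0.6 × 410 × 16 × 310 × 10⁻³ = 915.1 kN.
Governing: weld metal.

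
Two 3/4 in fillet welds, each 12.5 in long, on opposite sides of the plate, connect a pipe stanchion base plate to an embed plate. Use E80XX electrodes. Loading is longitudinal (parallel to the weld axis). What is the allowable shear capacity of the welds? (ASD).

E80XX → F_EXX = 80 ksi.
Effective throat t_e = 0.707 × 0.75 = 0.5302 in.
Total length L = 25 in; A_we = 0.5302 × 25 = 13.26 in².
F_nw = 0.6 F_EXX = 0.6 × 80 = 48 ksi.
R_n = 48 × 13.26 = 636.3 kip; R_n/Ω = 636.3/2.0 = 318.1 kip.

R_n/Ω ≈ 318 kip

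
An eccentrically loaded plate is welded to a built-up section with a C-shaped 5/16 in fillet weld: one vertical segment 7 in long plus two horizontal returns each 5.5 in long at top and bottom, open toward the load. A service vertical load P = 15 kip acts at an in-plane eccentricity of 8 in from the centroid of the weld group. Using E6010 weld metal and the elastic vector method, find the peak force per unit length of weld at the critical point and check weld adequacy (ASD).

E60XX → F_EXX = 60 ksi.
Total weld length L_w = 18 in. Treat welds as unit-width lines.
Centroid: x̄ = 2×5.5×2.75 / 18 = 1.681 in from the vertical weld.
Polar moment about centroid: J = I_x + I_y = [7³/12 + 2×5.5×3.5²] + [7×1.681² + 2(5.5³/12 + 5.5×1.069²)] = 223.4 in³.
Direct shear f_v = P/L_w = 15 / 18 = 0.8333 kip/in (vertical).
Torsion M = P·e = 15 × 8 = 120 kip·in.
Critical point at (x, y) = (3.819, 3.5) from centroid. f_tx = M·y/J = 1.88 kip/in; f_ty = M·x/J = 2.052 kip/in.
Resultant f_max = √[f_tx² + (f_v + f_ty)²] = √[1.88² + (0.8333 + 2.052)²] = 3.443 kip/in.
Capacity per unit length: r_n/Ω = (1/2.0) × 0.6 × 60 × (0.707 × 0.3125) = 3.977 kip/in.
3.443 ≤ 3.977 → adequate.

f_max ≈ 3.44 kip/in; adequate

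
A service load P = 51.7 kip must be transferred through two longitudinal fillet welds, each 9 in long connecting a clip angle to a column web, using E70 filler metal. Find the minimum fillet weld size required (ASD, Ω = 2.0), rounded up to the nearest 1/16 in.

w = 1/4 in

E70XX → F_EXX = 70 ksi.
Total weld length L = 18 in.
Required throat t_e = P × Ω / (0.6 F_EXX × L) = 51.7 × 2.0 / (0.6 × 70 × 18) = 0.1368 in.
Required leg w = t_e / 0.707 = 0.1935 in → use 1/4 in.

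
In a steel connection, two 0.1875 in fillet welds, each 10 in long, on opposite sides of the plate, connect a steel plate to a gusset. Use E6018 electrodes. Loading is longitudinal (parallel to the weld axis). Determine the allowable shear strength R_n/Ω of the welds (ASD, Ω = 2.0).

R_n/Ω ≈ 47.7 kips

E60XX → F_EXX = 60 ksi.
Effective throat t_e = 0.707 × 0.1875 = 0.1326 in.
Total length L = 20 in; A_we = 0.1326 × 20 = 2.651 in².
F_nw = 0.6 F_EXX = 0.6 × 60 = 36 ksi.
R_n = 36 × 2.651 = 95.45 kips; R_n/Ω = 95.45/2.0 = 47.72 kips.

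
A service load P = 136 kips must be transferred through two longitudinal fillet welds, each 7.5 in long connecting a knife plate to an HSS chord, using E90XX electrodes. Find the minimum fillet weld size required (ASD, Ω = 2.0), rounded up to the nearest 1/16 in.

w = 1/2 in

E90XX → F_EXX = 90 ksi.
Total weld length L = 15 in.
Required throat t_e = P × Ω / (0.6 F_EXX × L) = 136 × 2.0 / (0.6 × 90 × 15) = 0.3358 in.
Required leg w = t_e / 0.707 = 0.475 in → use 1/2 in.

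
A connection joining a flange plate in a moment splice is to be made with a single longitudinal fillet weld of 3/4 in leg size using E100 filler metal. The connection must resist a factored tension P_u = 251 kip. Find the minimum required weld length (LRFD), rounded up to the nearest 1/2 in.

E100XX → F_EXX = 100 ksi.
Throat t_e = 0.707 × 0.75 = 0.5302 in.
φr_n = 0.75 × 0.6 × 100 × 0.5302 = 23.86 kip/in.
L_req = P_u / φr_n = 251 / 23.86 = 10.52 in total.
Round up → use L = 11 in.

L = 11 in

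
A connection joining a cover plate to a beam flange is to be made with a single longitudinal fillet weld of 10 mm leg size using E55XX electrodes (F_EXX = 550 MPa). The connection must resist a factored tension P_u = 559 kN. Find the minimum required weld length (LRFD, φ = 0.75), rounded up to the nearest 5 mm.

L = 320 mm

Throat t_e = 0.707 × 10 = 7.07 mm.
φr_n = 0.75 × 0.6 × 550 × 7.07 × 10⁻³ = 1.75 kN/mm.
L_req = P_u / φr_n = 559 / 1.75 = 319.5 mm total.
Round up → use L = 320 mm.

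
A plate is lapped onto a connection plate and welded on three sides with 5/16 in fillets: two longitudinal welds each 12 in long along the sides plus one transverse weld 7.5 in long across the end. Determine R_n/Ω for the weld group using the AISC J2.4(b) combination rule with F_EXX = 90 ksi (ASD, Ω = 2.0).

t_e = 0.707 × 0.3125 = 0.2209 in.
R_nwl = 0.6 × 90 × 0.2209 × 24 = 286.3 kips (longitudinal, 2 welds).
R_nwt = 0.6 × 90 × 0.2209 × 7.5 = 89.48 kips (transverse, base value).
(i) R_nwl + R_nwt = 375.8 kips; (ii) 0.85 R_nwl + 1.5 R_nwt = 377.6 kips.
R_n = max = 377.6 kips [governs: (ii)]; R_n/Ω = 188.8 kips.

R_n/Ω ≈ 189 kips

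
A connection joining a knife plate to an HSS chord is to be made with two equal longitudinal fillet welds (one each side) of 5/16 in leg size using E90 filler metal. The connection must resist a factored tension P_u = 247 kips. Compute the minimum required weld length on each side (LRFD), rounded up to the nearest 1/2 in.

E90XX → F_EXX = 90 ksi.
Throat t_e = 0.707 × 0.3125 = 0.2209 in.
φr_n = 0.75 × 0.6 × 90 × 0.2209 = 8.948 kips/in.
L_req = P_u / φr_n = 247 / 8.948 = 27.6 in total.
Per side: 27.6 / 2 = 13.8 in.
Round up → use L = 14 in on each side.

L = 14 in on each side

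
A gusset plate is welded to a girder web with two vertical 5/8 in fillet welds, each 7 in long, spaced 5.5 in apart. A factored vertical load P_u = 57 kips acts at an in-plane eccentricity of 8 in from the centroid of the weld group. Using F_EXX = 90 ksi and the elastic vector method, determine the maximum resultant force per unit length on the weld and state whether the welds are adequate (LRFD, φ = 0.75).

Total weld length L_w = 14 in. Treat welds as unit-width lines.
Polar moment about centroid: J = 2[d³/12 + d(b/2)²] = 2[7³/12 + 7×2.75²] = 163 in³.
Direct shear f_v = P/L_w = 57 / 14 = 4.071 kip/in (vertical).
Torsion M = P·e = 57 × 8 = 456 kip·in.
Critical point at (x, y) = (2.75, 3.5) from centroid. f_tx = M·y/J = 9.789 kip/in; f_ty = M·x/J = 7.691 kip/in.
Resultant f_max = √[f_tx² + (f_v + f_ty)²] = √[9.789² + (4.071 + 7.691)²] = 15.3 kip/in.
Capacity per unit length: φr_n = 0.75 × 0.6 × 90 × (0.707 × 0.625) = 17.9 kip/in.
15.3 ≤ 17.9 → adequate.

f_max ≈ 15.3 kip/in; adequate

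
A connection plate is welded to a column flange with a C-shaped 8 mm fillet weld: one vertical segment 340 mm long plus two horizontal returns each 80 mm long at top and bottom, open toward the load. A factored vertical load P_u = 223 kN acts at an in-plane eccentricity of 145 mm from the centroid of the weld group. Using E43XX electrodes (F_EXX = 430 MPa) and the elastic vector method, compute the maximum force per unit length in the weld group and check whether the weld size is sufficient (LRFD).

Total weld length L_w = 500 mm. Treat welds as unit-width lines.
Centroid: x̄ = 2×80×40 / 500 = 12.8 mm from the vertical weld.
Polar moment about centroid: J = I_x + I_y = [340³/12 + 2×80×170²] + [340×12.8² + 2(80³/12 + 80×27.2²)] = 8159000 mm³.
Direct shear f_v = P/L_w = 223×10³ / 500 = 446 N/mm (vertical).
Torsion M = P·e = 223×10³ × 145 = 32335000 N·mm.
Critical point at (x, y) = (67.2, 170) from centroid. f_tx = M·y/J = 673.7 N/mm; f_ty = M·x/J = 266.3 N/mm.
Resultant f_max = √[f_tx² + (f_v + f_ty)²] = √[673.7² + (446 + 266.3)²] = 980.5 N/mm.
Capacity per unit length: φr_n = 0.75 × 0.6 × 430 × (0.707 × 8) = 1094 N/mm.
980.5 ≤ 1094 → adequate.

f_max ≈ 980 N/mm; adequate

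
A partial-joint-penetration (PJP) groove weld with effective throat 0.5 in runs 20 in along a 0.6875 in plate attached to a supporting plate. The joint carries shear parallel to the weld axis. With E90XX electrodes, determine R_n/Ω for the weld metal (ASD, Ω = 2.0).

E90XX → F_EXX = 90 ksi.
Effective throat (given) t_e = 0.5 in.
A_we = 0.5 × 20 = 10 in².
F_nw = 0.6 F_EXX = 54 ksi.
R_n/Ω = (54 × 10) / 2.0 = 270 kip.

R_n/Ω ≈ 270 kip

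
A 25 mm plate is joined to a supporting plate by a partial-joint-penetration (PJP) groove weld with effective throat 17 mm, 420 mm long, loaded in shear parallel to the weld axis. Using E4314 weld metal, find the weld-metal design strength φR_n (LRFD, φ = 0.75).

φR_n ≈ 1380 kN

E43XX → F_EXX = 430 MPa.
Effective throat (given) t_e = 17 mm.
A_we = 17 × 420 = 7140 mm².
F_nw = 0.6 F_EXX = 258 MPa.
φR_n = 0.75 × 258 × 7140 × 10⁻³ = 1382 kN.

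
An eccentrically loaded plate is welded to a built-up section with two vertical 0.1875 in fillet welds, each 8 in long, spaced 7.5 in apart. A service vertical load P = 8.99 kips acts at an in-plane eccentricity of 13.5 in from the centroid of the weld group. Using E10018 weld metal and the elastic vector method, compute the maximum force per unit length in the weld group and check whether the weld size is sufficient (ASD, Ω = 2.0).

E100XX → F_EXX = 100 ksi.
Total weld length L_w = 16 in. Treat welds as unit-width lines.
Polar moment about centroid: J = 2[d³/12 + d(b/2)²] = 2[8³/12 + 8×3.75²] = 310.3 in³.
Direct shear f_v = P/L_w = 8.99 / 16 = 0.5619 kip/in (vertical).
Torsion M = P·e = 8.99 × 13.5 = 121.37 kip·in.
Critical point at (x, y) = (3.75, 4) from centroid. f_tx = M·y/J = 1.564 kip/in; f_ty = M·x/J = 1.467 kip/in.
Resultant f_max = √[f_tx² + (f_v + f_ty)²] = √[1.564² + (0.5619 + 1.467)²] = 2.562 kip/in.
Capacity per unit length: r_n/Ω = (1/2.0) × 0.6 × 100 × (0.707 × 0.1875) = 3.977 kip/in.
2.562 ≤ 3.977 → adequate.

f_max ≈ 2.56 kip/in; adequate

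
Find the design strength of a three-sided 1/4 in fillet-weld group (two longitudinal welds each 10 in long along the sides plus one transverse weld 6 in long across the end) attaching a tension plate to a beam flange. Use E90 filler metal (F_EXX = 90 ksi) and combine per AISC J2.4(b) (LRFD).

t_e = 0.707 × 0.25 = 0.1767 in.
R_nwl = 0.6 × 90 × 0.1767 × 20 = 190.9 kip (longitudinal, 2 welds).
R_nwt = 0.6 × 90 × 0.1767 × 6 = 57.27 kip (transverse, base value).
(i) R_nwl + R_nwt = 248.2 kip; (ii) 0.85 R_nwl + 1.5 R_nwt = 248.2 kip.
R_n = max = 248.2 kip [governs: (ii)]; φR_n = 186.1 kip.

φR_n ≈ 186 kip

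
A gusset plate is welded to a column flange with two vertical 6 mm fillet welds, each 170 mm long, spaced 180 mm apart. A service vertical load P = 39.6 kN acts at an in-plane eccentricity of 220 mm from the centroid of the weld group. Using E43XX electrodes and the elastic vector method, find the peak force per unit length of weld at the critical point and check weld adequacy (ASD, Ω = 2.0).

E43XX → F_EXX = 430 MPa.
Total weld length L_w = 340 mm. Treat welds as unit-width lines.
Polar moment about centroid: J = 2[d³/12 + d(b/2)²] = 2[170³/12 + 170×90²] = 3573000 mm³.
Direct shear f_v = P/L_w = 39.6×10³ / 340 = 116.5 N/mm (vertical).
Torsion M = P·e = 39.6×10³ × 220 = 8712000 N·mm.
Critical point at (x, y) = (90, 85) from centroid. f_tx = M·y/J = 207.3 N/mm; f_ty = M·x/J = 219.5 N/mm.
Resultant f_max = √[f_tx² + (f_v + f_ty)²] = √[207.3² + (116.5 + 219.5)²] = 394.7 N/mm.
Capacity per unit length: r_n/Ω = (1/2.0) × 0.6 × 430 × (0.707 × 6) = 547.2 N/mm.
394.7 ≤ 547.2 → adequate.

f_max ≈ 395 N/mm; adequate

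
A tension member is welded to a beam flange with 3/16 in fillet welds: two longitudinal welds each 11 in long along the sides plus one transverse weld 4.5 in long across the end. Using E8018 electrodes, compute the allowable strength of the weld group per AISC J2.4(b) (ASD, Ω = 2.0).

E80XX → F_EXX = 80 ksi.
t_e = 0.707 × 0.1875 = 0.1326 in.
R_nwl = 0.6 × 80 × 0.1326 × 22 = 140 kips (longitudinal, 2 welds).
R_nwt = 0.6 × 80 × 0.1326 × 4.5 = 28.63 kips (transverse, base value).
(i) R_nwl + R_nwt = 168.6 kips; (ii) 0.85 R_nwl + 1.5 R_nwt = 161.9 kips.
R_n = max = 168.6 kips [governs: (i)]; R_n/Ω = 84.31 kips.

R_n/Ω ≈ 84.3 kips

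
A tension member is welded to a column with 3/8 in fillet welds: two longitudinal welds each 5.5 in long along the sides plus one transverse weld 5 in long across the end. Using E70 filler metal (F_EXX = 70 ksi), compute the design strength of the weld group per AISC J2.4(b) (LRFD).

φR_n ≈ 141 kips

t_e = 0.707 × 0.375 = 0.2651 in.
R_nwl = 0.6 × 70 × 0.2651 × 11 = 122.5 kips (longitudinal, 2 welds).
R_nwt = 0.6 × 70 × 0.2651 × 5 = 55.68 kips (transverse, base value).
(i) R_nwl + R_nwt = 178.2 kips; (ii) 0.85 R_nwl + 1.5 R_nwt = 187.6 kips.
R_n = max = 187.6 kips [governs: (ii)]; φR_n = 140.7 kips.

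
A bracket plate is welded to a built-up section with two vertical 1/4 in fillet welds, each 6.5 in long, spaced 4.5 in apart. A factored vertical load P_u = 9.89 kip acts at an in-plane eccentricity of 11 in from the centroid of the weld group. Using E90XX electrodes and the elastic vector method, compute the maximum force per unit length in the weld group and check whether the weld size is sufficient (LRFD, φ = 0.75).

E90XX → F_EXX = 90 ksi.
Total weld length L_w = 13 in. Treat welds as unit-width lines.
Polar moment about centroid: J = 2[d³/12 + d(b/2)²] = 2[6.5³/12 + 6.5×2.25²] = 111.6 in³.
Direct shear f_v = P/L_w = 9.89 / 13 = 0.7608 kip/in (vertical).
Torsion M = P·e = 9.89 × 11 = 108.79 kip·in.
Critical point at (x, y) = (2.25, 3.25) from centroid. f_tx = M·y/J = 3.169 kip/in; f_ty = M·x/J = 2.194 kip/in.
Resultant f_max = √[f_tx² + (f_v + f_ty)²] = √[3.169² + (0.7608 + 2.194)²] = 4.332 kip/in.
Capacity per unit length: φr_n = 0.75 × 0.6 × 90 × (0.707 × 0.25) = 7.158 kip/in.
4.332 ≤ 7.158 → adequate.

f_max ≈ 4.33 kip/in; adequate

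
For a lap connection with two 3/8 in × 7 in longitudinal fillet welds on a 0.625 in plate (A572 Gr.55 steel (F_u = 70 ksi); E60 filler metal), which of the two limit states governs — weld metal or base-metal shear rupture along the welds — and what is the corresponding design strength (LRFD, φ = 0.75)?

φR_n ≈ 100 kip (weld metal governs)

E60XX → F_EXX = 60 ksi.
t_e = 0.707 × 0.375 = 0.2651 in; L = 14 in.
Weld metal: φR_n = 0.75 × 0.6 × 60 × 0.2651 × 14 = 100.2 kip.
Base metal (shear rupture): φR_n = 0.75 × 0.6 × 70 × 0.625 × 14 = 275.6 kip.
Governing: weld metal.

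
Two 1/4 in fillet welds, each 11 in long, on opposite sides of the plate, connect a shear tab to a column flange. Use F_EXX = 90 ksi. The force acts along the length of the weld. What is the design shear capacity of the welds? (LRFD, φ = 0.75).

Effective throat t_e = 0.707 × 0.25 = 0.1767 in.
Total length L = 22 in; A_we = 0.1767 × 22 = 3.888 in².
F_nw = 0.6 F_EXX = 0.6 × 90 = 54 ksi.
φR_n = 0.75 × 54 × 3.888 = 157.5 kip.

φR_n ≈ 157 kip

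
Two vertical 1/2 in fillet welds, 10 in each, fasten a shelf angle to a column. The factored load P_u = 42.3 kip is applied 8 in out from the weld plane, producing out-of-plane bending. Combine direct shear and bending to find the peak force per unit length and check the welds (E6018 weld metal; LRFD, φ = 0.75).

f_max ≈ 10.4 kip/in; NOT adequate

E60XX → F_EXX = 60 ksi.
L_w = 2 × 10 = 20 in; section modulus (unit throat) S = 2 × L²/6 = 33.33 in².
Direct shear f_v = P/L_w = 42.3/20 = 2.115 kip/in.
Moment M = P × e = 42.3 × 8 = 338.4 kip·in; bending f_b = M/S = 10.15 kip/in.
f_max = √(f_v² + f_b²) = √(2.115² + 10.15²) = 10.37 kip/in.
φr_n = 0.75 × 0.6 × 60 × (0.707 × 0.5) = 9.544 kip/in → NOT adequate.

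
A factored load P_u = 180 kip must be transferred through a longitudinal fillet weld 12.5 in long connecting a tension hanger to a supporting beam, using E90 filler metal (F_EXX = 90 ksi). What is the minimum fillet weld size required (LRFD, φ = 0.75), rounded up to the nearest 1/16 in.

w = 9/16 in

Total weld length L = 12.5 in.
Required throat t_e = P_u / (φ × 0.6 F_EXX × L) = 180 / (0.75 × 0.6 × 90 × 12.5) = 0.3556 in.
Required leg w = t_e / 0.707 = 0.5029 in → use 9/16 in.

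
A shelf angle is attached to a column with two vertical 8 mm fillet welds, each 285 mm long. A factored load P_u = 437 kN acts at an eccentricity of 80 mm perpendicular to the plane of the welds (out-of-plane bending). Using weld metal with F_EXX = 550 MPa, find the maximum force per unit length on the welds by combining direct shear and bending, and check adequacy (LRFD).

f_max ≈ 1500 N/mm; NOT adequate

L_w = 2 × 285 = 570 mm; section modulus (unit throat) S = 2 × L²/6 = 27080 mm².
Direct shear f_v = P/L_w = 437×10³/570 = 766.7 N/mm.
Moment M = P × e = 437×10³ × 80 = 34960000 N·mm; bending f_b = M/S = 1291 N/mm.
f_max = √(f_v² + f_b²) = √(766.7² + 1291²) = 1502 N/mm.
φr_n = 0.75 × 0.6 × 550 × (0.707 × 8) = 1400 N/mm → NOT adequate.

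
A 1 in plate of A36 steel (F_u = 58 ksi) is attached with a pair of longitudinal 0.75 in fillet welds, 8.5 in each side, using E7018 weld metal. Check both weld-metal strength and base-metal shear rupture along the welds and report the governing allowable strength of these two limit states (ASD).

R_n/Ω ≈ 189 kip (weld metal governs)

E70XX → F_EXX = 70 ksi.
t_e = 0.707 × 0.75 = 0.5302 in; L = 17 in.
Weld metal: R_n/Ω = (1/2.0) × 0.6 × 70 × 0.5302 × 17 = 189.3 kip.
Base metal (shear rupture): R_n/Ω = (1/2.0) × 0.6 × 58 × 1 × 17 = 295.8 kip.
Governing: weld metal.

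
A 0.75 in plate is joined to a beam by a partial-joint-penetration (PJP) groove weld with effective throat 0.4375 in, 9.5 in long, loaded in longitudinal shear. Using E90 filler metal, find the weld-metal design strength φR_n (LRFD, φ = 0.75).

φR_n ≈ 168 kip

E90XX → F_EXX = 90 ksi.
Effective throat (given) t_e = 0.4375 in.
A_we = 0.4375 × 9.5 = 4.156 in².
F_nw = 0.6 F_EXX = 54 ksi.
φR_n = 0.75 × 54 × 4.156 = 168.3 kip.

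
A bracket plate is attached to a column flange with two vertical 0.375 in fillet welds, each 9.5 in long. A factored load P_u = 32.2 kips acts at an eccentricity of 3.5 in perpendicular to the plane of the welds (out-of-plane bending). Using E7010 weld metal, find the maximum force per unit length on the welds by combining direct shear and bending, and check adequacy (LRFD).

E70XX → F_EXX = 70 ksi.
L_w = 2 × 9.5 = 19 in; section modulus (unit throat) S = 2 × L²/6 = 30.08 in².
Direct shear f_v = P/L_w = 32.2/19 = 1.695 kip/in.
Moment M = P × e = 32.2 × 3.5 = 112.7 kip·in; bending f_b = M/S = 3.746 kip/in.
f_max = √(f_v² + f_b²) = √(1.695² + 3.746²) = 4.112 kip/in.
φr_n = 0.75 × 0.6 × 70 × (0.707 × 0.375) = 8.351 kip/in → adequate.

f_max ≈ 4.11 kip/in; adequate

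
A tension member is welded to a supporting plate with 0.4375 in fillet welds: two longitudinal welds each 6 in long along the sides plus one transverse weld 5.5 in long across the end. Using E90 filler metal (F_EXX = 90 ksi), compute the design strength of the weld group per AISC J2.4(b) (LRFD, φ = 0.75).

t_e = 0.707 × 0.4375 = 0.3093 in.
R_nwl = 0.6 × 90 × 0.3093 × 12 = 200.4 kips (longitudinal, 2 welds).
R_nwt = 0.6 × 90 × 0.3093 × 5.5 = 91.87 kips (transverse, base value).
(i) R_nwl + R_nwt = 292.3 kips; (ii) 0.85 R_nwl + 1.5 R_nwt = 308.2 kips.
R_n = max = 308.2 kips [governs: (ii)]; φR_n = 231.1 kips.

φR_n ≈ 231 kips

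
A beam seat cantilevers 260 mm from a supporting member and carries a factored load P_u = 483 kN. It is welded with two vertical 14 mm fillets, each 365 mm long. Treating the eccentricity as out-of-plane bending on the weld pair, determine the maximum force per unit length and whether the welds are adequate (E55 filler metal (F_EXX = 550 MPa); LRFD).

L_w = 2 × 365 = 730 mm; section modulus (unit throat) S = 2 × L²/6 = 44410 mm².
Direct shear f_v = P/L_w = 483×10³/730 = 661.6 N/mm.
Moment M = P × e = 483×10³ × 260 = 125580000 N·mm; bending f_b = M/S = 2828 N/mm.
f_max = √(f_v² + f_b²) = √(661.6² + 2828²) = 2904 N/mm.
φr_n = 0.75 × 0.6 × 550 × (0.707 × 14) = 2450 N/mm → NOT adequate.

f_max ≈ 2900 N/mm; NOT adequate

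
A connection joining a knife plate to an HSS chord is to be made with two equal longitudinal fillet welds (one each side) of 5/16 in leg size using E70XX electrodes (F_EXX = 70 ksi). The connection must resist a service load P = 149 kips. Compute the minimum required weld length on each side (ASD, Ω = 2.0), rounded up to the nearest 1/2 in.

Throat t_e = 0.707 × 0.3125 = 0.2209 in.
r_n/Ω = (0.6 × 70 × 0.2209) / 2.0 = 4.64 kip/in.
L_req = P / (r_n/Ω) = 149 / 4.64 = 32.11 in total.
Per side: 32.11 / 2 = 16.06 in.
Round up → use L = 16.5 in on each side.

L = 16.5 in on each side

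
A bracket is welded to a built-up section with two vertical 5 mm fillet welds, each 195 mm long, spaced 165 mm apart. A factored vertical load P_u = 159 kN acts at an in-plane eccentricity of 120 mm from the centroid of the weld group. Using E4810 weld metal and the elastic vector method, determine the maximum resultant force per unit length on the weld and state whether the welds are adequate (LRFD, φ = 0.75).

f_max ≈ 943 N/mm; NOT adequate

E48XX → F_EXX = 480 MPa.
Total weld length L_w = 390 mm. Treat welds as unit-width lines.
Polar moment about centroid: J = 2[d³/12 + d(b/2)²] = 2[195³/12 + 195×82.5²] = 3890000 mm³.
Direct shear f_v = P/L_w = 159×10³ / 390 = 407.7 N/mm (vertical).
Torsion M = P·e = 159×10³ × 120 = 19080000 N·mm.
Critical point at (x, y) = (82.5, 97.5) from centroid. f_tx = M·y/J = 478.2 N/mm; f_ty = M·x/J = 404.6 N/mm.
Resultant f_max = √[f_tx² + (f_v + f_ty)²] = √[478.2² + (407.7 + 404.6)²] = 942.6 N/mm.
Capacity per unit length: φr_n = 0.75 × 0.6 × 480 × (0.707 × 5) = 763.6 N/mm.
942.6 > 763.6 → NOT adequate.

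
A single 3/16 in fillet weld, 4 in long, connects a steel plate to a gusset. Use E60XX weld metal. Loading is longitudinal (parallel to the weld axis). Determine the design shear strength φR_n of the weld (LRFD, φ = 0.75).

φR_n ≈ 14.3 kip

E60XX → F_EXX = 60 ksi.
Effective throat t_e = 0.707 × 0.1875 = 0.1326 in.
Total length L = 4 in; A_we = 0.1326 × 4 = 0.5302 in².
F_nw = 0.6 F_EXX = 0.6 × 60 = 36 ksi.
φR_n = 0.75 × 36 × 0.5302 = 14.32 kip.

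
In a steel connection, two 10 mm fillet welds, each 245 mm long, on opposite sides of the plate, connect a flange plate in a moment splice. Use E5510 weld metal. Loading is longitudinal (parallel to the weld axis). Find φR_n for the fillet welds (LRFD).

E55XX → F_EXX = 550 MPa.
Effective throat t_e = 0.707 × 10 = 7.07 mm.
Total length L = 490 mm; A_we = 7.07 × 490 = 3464 mm².
F_nw = 0.6 F_EXX = 0.6 × 550 = 330 MPa.
φR_n = 0.75 × 330 × 3464 × 10⁻³ = 857.4 kN.

φR_n ≈ 857 kN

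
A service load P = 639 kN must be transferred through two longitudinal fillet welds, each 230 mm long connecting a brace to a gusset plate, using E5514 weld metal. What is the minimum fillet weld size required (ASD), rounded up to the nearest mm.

E55XX → F_EXX = 550 MPa.
Total weld length L = 460 mm.
Required throat t_e = P × Ω / (0.6 F_EXX × L) = 639 × 2.0 / (0.6 × 550 × 460 × 10⁻³) = 8.419 mm.
Required leg w = t_e / 0.707 = 11.91 mm → use 12 mm.

w = 12 mm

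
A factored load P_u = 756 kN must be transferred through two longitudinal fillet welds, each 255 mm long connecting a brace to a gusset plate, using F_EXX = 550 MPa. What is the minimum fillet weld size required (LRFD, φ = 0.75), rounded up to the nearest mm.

Total weld length L = 510 mm.
Required throat t_e = P_u / (φ × 0.6 F_EXX × L) = 756 / (0.75 × 0.6 × 550 × 510 × 10⁻³) = 5.989 mm.
Required leg w = t_e / 0.707 = 8.471 mm → use 9 mm.

w = 9 mm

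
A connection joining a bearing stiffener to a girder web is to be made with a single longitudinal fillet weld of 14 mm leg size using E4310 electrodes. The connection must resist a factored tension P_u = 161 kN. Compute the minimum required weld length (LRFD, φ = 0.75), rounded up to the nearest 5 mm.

E43XX → F_EXX = 430 MPa.
Throat t_e = 0.707 × 14 = 9.898 mm.
φr_n = 0.75 × 0.6 × 430 × 9.898 × 10⁻³ = 1.915 kN/mm.
L_req = P_u / φr_n = 161 / 1.915 = 84.06 mm total.
Round up → use L = 85 mm.

L = 85 mm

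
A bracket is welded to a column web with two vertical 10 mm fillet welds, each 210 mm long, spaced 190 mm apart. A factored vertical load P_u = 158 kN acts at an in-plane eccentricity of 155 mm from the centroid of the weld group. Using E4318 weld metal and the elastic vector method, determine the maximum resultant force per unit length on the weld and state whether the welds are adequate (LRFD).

E43XX → F_EXX = 430 MPa.
Total weld length L_w = 420 mm. Treat welds as unit-width lines.
Polar moment about centroid: J = 2[d³/12 + d(b/2)²] = 2[210³/12 + 210×95²] = 5334000 mm³.
Direct shear f_v = P/L_w = 158×10³ / 420 = 376.2 N/mm (vertical).
Torsion M = P·e = 158×10³ × 155 = 24490000 N·mm.
Critical point at (x, y) = (95, 105) from centroid. f_tx = M·y/J = 482.1 N/mm; f_ty = M·x/J = 436.2 N/mm.
Resultant f_max = √[f_tx² + (f_v + f_ty)²] = √[482.1² + (376.2 + 436.2)²] = 944.6 N/mm.
Capacity per unit length: φr_n = 0.75 × 0.6 × 430 × (0.707 × 10) = 1368 N/mm.
944.6 ≤ 1368 → adequate.

f_max ≈ 945 N/mm; adequate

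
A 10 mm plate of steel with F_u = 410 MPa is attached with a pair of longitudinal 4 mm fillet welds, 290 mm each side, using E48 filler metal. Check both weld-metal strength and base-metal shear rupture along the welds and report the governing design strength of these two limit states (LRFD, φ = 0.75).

E48XX → F_EXX = 480 MPa.
t_e = 0.707 × 4 = 2.828 mm; L = 580 mm.
Weld metal: φR_n = 0.75 × 0.6 × 480 × 2.828 × 580 × 10⁻³ = 354.3 kN.
Base metal (shear rupture): φR_n = 0.75 × 0.6 × 410 × 10 × 580 × 10⁻³ = 1070 kN.
Governing: weld metal.

φR_n ≈ 354 kN (weld metal governs)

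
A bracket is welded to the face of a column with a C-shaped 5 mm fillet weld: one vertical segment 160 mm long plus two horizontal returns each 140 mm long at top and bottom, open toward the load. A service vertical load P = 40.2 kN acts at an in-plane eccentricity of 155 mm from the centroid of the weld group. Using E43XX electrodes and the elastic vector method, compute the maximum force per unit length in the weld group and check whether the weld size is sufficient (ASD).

f_max ≈ 327 N/mm; adequate

E43XX → F_EXX = 430 MPa.
Total weld length L_w = 440 mm. Treat welds as unit-width lines.
Centroid: x̄ = 2×140×70 / 440 = 44.55 mm from the vertical weld.
Polar moment about centroid: J = I_x + I_y = [160³/12 + 2×140×80²] + [160×44.55² + 2(140³/12 + 140×25.45²)] = 3090000 mm³.
Direct shear f_v = P/L_w = 40.2×10³ / 440 = 91.36 N/mm (vertical).
Torsion M = P·e = 40.2×10³ × 155 = 6231000 N·mm.
Critical point at (x, y) = (95.45, 80) from centroid. f_tx = M·y/J = 161.3 N/mm; f_ty = M·x/J = 192.5 N/mm.
Resultant f_max = √[f_tx² + (f_v + f_ty)²] = √[161.3² + (91.36 + 192.5)²] = 326.5 N/mm.
Capacity per unit length: r_n/Ω = (1/2.0) × 0.6 × 430 × (0.707 × 5) = 456 N/mm.
326.5 ≤ 456 → adequate.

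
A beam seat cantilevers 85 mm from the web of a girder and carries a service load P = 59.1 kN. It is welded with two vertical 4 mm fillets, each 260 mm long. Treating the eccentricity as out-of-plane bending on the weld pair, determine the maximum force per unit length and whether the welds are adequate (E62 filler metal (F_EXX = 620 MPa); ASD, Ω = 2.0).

L_w = 2 × 260 = 520 mm; section modulus (unit throat) S = 2 × L²/6 = 22530 mm².
Direct shear f_v = P/L_w = 59.1×10³/520 = 113.7 N/mm.
Moment M = P × e = 59.1×10³ × 85 = 5023500 N·mm; bending f_b = M/S = 222.9 N/mm.
f_max = √(f_v² + f_b²) = √(113.7² + 222.9²) = 250.2 N/mm.
r_n/Ω = (1/2.0) × 0.6 × 620 × (0.707 × 4) = 526 N/mm → adequate.

f_max ≈ 250 N/mm; adequate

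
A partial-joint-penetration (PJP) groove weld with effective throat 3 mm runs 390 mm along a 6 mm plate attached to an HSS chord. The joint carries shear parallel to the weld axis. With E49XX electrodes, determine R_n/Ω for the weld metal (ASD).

R_n/Ω ≈ 172 kN

E49XX → F_EXX = 490 MPa.
Effective throat (given) t_e = 3 mm.
A_we = 3 × 390 = 1170 mm².
F_nw = 0.6 F_EXX = 294 MPa.
R_n/Ω = (294 × 1170) / 2.0 × 10⁻³ = 172 kN.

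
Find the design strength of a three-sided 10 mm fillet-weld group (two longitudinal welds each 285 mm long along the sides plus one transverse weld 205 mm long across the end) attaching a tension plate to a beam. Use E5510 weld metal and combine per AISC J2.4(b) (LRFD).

E55XX → F_EXX = 550 MPa.
t_e = 0.707 × 10 = 7.07 mm.
R_nwl = 0.6 × 550 × 7.07 × 570 × 10⁻³ = 1330 kN (longitudinal, 2 welds).
R_nwt = 0.6 × 550 × 7.07 × 205 × 10⁻³ = 478.3 kN (transverse, base value).
(i) R_nwl + R_nwt = 1808 kN; (ii) 0.85 R_nwl + 1.5 R_nwt = 1848 kN.
R_n = max = 1848 kN [governs: (ii)]; φR_n = 1386 kN.

φR_n ≈ 1390 kN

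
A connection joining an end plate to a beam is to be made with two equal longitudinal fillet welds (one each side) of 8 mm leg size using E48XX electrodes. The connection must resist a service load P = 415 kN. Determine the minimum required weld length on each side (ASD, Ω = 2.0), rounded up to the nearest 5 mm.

E48XX → F_EXX = 480 MPa.
Throat t_e = 0.707 × 8 = 5.656 mm.
r_n/Ω = (0.6 × 480 × 5.656) / 2.0 = 814.5 N/mm = 0.8145 kN/mm.
L_req = P / (r_n/Ω) = 415 / 0.8145 = 509.5 mm total.
Per side: 509.5 / 2 = 254.8 mm.
Round up → use L = 255 mm on each side.

L = 255 mm on each side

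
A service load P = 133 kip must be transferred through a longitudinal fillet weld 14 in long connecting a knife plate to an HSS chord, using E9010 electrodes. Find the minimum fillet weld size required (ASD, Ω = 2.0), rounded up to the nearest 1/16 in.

E90XX → F_EXX = 90 ksi.
Total weld length L = 14 in.
Required throat t_e = P × Ω / (0.6 F_EXX × L) = 133 × 2.0 / (0.6 × 90 × 14) = 0.3519 in.
Required leg w = t_e / 0.707 = 0.4977 in → use 1/2 in.

w = 1/2 in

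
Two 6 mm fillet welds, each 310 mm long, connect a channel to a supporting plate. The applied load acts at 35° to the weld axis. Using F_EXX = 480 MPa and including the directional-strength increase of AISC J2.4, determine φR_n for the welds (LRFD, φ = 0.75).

t_e = 0.707 × 6 = 4.242 mm; A_we = 4.242 × 620 = 2630 mm².
Directional factor: 1.0 + 0.5 sin^1.5(35°) = 1.217.
F_nw = 0.6 × 480 × 1.217 = 350.6 MPa.
φR_n = 0.75 × 350.6 × 2630 × 10⁻³ = 691.5 kN.

φR_n ≈ 691 kN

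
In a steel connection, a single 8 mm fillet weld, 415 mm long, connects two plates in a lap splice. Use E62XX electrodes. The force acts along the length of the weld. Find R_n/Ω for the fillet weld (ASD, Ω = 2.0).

E62XX → F_EXX = 620 MPa.
Effective throat t_e = 0.707 × 8 = 5.656 mm.
Total length L = 415 mm; A_we = 5.656 × 415 = 2347 mm².
F_nw = 0.6 F_EXX = 0.6 × 620 = 372 MPa.
R_n = 372 × 2347 × 10⁻³ = 873.2 kN; R_n/Ω = 873.2/2.0 = 436.6 kN.

R_n/Ω ≈ 437 kN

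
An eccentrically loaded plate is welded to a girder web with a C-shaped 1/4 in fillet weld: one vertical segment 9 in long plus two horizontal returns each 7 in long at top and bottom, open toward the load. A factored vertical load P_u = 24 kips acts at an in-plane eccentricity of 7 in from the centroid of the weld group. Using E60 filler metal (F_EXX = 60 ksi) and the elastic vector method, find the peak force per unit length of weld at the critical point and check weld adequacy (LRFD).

f_max ≈ 3.22 kip/in; adequate

Total weld length L_w = 23 in. Treat welds as unit-width lines.
Centroid: x̄ = 2×7×3.5 / 23 = 2.13 in from the vertical weld.
Polar moment about centroid: J = I_x + I_y = [9³/12 + 2×7×4.5²] + [9×2.13² + 2(7³/12 + 7×1.37²)] = 468.5 in³.
Direct shear f_v = P/L_w = 24 / 23 = 1.043 kip/in (vertical).
Torsion M = P·e = 24 × 7 = 168 kip·in.
Critical point at (x, y) = (4.87, 4.5) from centroid. f_tx = M·y/J = 1.614 kip/in; f_ty = M·x/J = 1.746 kip/in.
Resultant f_max = √[f_tx² + (f_v + f_ty)²] = √[1.614² + (1.043 + 1.746)²] = 3.223 kip/in.
Capacity per unit length: φr_n = 0.75 × 0.6 × 60 × (0.707 × 0.25) = 4.772 kip/in.
3.223 ≤ 4.772 → adequate.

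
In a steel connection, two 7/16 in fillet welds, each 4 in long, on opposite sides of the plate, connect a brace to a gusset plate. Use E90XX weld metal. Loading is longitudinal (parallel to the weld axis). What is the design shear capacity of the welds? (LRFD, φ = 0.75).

φR_n ≈ 100 kips

E90XX → F_EXX = 90 ksi.
Effective throat t_e = 0.707 × 0.4375 = 0.3093 in.
Total length L = 8 in; A_we = 0.3093 × 8 = 2.474 in².
F_nw = 0.6 F_EXX = 0.6 × 90 = 54 ksi.
φR_n = 0.75 × 54 × 2.474 = 100.2 kips.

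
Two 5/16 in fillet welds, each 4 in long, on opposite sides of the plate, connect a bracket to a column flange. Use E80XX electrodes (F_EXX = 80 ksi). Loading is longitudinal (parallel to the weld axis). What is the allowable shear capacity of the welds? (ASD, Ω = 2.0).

R_n/Ω ≈ 42.4 kip

Effective throat t_e = 0.707 × 0.3125 = 0.2209 in.
Total length L = 8 in; A_we = 0.2209 × 8 = 1.767 in².
F_nw = 0.6 F_EXX = 0.6 × 80 = 48 ksi.
R_n = 48 × 1.767 = 84.84 kip; R_n/Ω = 84.84/2.0 = 42.42 kip.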